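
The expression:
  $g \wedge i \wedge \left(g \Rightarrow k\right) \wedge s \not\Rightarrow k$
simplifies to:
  $\text{False}$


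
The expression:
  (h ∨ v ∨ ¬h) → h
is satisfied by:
  {h: True}


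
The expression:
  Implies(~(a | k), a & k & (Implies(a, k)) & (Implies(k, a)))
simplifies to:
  a | k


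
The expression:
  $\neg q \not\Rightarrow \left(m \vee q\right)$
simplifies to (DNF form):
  $\neg m \wedge \neg q$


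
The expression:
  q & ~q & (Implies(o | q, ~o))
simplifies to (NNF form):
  False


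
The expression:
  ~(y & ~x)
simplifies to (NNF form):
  x | ~y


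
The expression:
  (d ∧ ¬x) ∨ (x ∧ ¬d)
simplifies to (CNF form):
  (d ∨ x) ∧ (d ∨ ¬d) ∧ (x ∨ ¬x) ∧ (¬d ∨ ¬x)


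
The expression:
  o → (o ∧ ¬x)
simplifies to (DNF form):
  ¬o ∨ ¬x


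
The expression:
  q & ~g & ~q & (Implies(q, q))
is never true.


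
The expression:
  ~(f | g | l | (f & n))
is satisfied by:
  {g: False, l: False, f: False}


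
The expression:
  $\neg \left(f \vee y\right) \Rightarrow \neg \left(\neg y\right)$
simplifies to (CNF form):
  $f \vee y$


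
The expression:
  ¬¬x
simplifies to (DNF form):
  x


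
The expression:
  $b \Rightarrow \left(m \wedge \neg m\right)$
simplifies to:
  $\neg b$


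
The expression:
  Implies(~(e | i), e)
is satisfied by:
  {i: True, e: True}
  {i: True, e: False}
  {e: True, i: False}


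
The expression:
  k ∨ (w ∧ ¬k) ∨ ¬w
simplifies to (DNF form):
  True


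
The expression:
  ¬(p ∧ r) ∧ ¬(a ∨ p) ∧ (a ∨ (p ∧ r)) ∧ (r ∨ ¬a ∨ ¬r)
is never true.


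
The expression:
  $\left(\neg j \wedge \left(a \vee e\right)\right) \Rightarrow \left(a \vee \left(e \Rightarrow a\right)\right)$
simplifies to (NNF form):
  $a \vee j \vee \neg e$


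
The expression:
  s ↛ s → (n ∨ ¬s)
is always true.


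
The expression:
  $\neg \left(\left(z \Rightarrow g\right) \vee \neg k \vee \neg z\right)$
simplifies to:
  $k \wedge z \wedge \neg g$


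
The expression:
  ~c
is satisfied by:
  {c: False}


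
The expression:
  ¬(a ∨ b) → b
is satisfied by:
  {a: True, b: True}
  {a: True, b: False}
  {b: True, a: False}


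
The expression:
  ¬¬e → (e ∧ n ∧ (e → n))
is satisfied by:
  {n: True, e: False}
  {e: False, n: False}
  {e: True, n: True}


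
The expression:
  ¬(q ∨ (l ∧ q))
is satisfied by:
  {q: False}


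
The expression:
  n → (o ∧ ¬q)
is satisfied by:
  {o: True, q: False, n: False}
  {q: False, n: False, o: False}
  {o: True, q: True, n: False}
  {q: True, o: False, n: False}
  {n: True, o: True, q: False}


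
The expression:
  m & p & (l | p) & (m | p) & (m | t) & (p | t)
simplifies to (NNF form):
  m & p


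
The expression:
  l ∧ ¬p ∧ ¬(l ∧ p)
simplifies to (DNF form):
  l ∧ ¬p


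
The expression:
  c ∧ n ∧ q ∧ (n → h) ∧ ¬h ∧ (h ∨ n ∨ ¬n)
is never true.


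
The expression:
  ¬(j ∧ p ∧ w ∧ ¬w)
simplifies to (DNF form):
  True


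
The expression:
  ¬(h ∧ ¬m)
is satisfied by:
  {m: True, h: False}
  {h: False, m: False}
  {h: True, m: True}


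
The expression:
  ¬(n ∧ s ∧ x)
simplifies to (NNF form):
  ¬n ∨ ¬s ∨ ¬x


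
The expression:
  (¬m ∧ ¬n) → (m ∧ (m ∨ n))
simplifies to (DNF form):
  m ∨ n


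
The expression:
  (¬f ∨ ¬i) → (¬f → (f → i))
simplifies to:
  True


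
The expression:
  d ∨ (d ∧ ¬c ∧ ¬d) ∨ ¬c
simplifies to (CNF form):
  d ∨ ¬c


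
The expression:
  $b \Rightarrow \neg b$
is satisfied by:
  {b: False}


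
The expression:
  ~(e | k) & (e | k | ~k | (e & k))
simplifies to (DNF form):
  ~e & ~k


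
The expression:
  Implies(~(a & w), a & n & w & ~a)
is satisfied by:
  {a: True, w: True}


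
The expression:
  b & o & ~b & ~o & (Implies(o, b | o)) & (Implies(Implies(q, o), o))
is never true.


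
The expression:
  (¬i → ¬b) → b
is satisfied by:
  {b: True}


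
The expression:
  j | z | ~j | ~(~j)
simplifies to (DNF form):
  True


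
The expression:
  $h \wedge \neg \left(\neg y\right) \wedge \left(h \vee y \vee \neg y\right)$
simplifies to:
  $h \wedge y$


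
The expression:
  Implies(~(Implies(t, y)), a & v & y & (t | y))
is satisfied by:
  {y: True, t: False}
  {t: False, y: False}
  {t: True, y: True}


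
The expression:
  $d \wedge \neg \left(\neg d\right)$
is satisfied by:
  {d: True}


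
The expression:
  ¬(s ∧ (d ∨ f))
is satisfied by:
  {f: False, s: False, d: False}
  {d: True, f: False, s: False}
  {f: True, d: False, s: False}
  {d: True, f: True, s: False}
  {s: True, d: False, f: False}


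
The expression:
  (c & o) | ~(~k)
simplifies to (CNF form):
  (c | k) & (k | o)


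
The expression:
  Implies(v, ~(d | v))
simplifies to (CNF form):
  ~v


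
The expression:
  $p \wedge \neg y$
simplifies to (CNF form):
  $p \wedge \neg y$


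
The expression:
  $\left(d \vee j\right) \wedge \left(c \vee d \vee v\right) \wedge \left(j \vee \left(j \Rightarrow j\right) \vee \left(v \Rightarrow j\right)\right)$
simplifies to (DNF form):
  $d \vee \left(c \wedge j\right) \vee \left(j \wedge v\right)$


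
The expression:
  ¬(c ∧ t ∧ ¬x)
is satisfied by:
  {x: True, c: False, t: False}
  {c: False, t: False, x: False}
  {x: True, t: True, c: False}
  {t: True, c: False, x: False}
  {x: True, c: True, t: False}
  {c: True, x: False, t: False}
  {x: True, t: True, c: True}


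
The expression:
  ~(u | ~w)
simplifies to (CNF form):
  w & ~u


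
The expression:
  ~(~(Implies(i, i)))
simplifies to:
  True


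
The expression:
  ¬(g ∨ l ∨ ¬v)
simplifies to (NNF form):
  v ∧ ¬g ∧ ¬l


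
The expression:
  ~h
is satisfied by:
  {h: False}


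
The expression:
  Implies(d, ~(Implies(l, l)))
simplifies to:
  ~d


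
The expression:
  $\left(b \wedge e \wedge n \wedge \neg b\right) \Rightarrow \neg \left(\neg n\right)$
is always true.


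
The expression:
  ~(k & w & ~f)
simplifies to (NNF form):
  f | ~k | ~w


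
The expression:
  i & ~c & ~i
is never true.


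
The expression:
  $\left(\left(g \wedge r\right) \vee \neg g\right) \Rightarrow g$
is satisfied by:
  {g: True}


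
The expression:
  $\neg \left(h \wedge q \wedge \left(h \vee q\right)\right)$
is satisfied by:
  {h: False, q: False}
  {q: True, h: False}
  {h: True, q: False}


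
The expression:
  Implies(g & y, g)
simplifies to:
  True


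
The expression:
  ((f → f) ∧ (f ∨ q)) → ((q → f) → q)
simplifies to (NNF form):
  q ∨ ¬f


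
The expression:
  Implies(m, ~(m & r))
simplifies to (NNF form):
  ~m | ~r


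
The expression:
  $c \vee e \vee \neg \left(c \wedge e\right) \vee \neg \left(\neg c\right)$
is always true.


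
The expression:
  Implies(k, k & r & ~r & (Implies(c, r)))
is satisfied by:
  {k: False}


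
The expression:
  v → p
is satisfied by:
  {p: True, v: False}
  {v: False, p: False}
  {v: True, p: True}


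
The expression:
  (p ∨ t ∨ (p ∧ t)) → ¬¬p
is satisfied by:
  {p: True, t: False}
  {t: False, p: False}
  {t: True, p: True}


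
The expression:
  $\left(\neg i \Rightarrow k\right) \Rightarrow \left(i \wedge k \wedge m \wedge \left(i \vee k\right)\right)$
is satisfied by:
  {m: True, i: False, k: False}
  {i: False, k: False, m: False}
  {m: True, k: True, i: True}


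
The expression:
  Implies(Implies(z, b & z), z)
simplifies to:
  z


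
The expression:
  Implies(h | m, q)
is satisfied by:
  {q: True, m: False, h: False}
  {q: True, h: True, m: False}
  {q: True, m: True, h: False}
  {q: True, h: True, m: True}
  {h: False, m: False, q: False}


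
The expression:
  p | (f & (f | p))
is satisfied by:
  {p: True, f: True}
  {p: True, f: False}
  {f: True, p: False}


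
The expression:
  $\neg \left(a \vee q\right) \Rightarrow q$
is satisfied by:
  {a: True, q: True}
  {a: True, q: False}
  {q: True, a: False}


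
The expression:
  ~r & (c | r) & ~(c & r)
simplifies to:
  c & ~r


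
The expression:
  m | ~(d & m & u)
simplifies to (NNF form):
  True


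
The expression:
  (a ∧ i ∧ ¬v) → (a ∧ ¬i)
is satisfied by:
  {v: True, a: False, i: False}
  {v: False, a: False, i: False}
  {i: True, v: True, a: False}
  {i: True, v: False, a: False}
  {a: True, v: True, i: False}
  {a: True, v: False, i: False}
  {a: True, i: True, v: True}


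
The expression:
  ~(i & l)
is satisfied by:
  {l: False, i: False}
  {i: True, l: False}
  {l: True, i: False}


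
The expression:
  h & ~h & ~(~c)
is never true.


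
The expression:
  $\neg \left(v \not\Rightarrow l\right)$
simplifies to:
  $l \vee \neg v$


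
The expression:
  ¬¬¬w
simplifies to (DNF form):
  ¬w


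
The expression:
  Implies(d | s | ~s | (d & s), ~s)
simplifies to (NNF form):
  ~s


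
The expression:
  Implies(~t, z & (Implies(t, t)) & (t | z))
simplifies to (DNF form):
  t | z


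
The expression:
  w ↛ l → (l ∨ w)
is always true.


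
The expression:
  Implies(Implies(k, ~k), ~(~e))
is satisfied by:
  {k: True, e: True}
  {k: True, e: False}
  {e: True, k: False}


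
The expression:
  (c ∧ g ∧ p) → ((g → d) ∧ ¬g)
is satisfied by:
  {p: False, c: False, g: False}
  {g: True, p: False, c: False}
  {c: True, p: False, g: False}
  {g: True, c: True, p: False}
  {p: True, g: False, c: False}
  {g: True, p: True, c: False}
  {c: True, p: True, g: False}


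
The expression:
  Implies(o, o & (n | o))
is always true.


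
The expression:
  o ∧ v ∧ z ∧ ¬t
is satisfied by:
  {z: True, o: True, v: True, t: False}


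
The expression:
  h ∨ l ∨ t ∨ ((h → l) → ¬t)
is always true.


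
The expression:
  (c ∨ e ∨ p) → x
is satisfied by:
  {x: True, e: False, p: False, c: False}
  {x: True, c: True, e: False, p: False}
  {x: True, p: True, e: False, c: False}
  {x: True, c: True, p: True, e: False}
  {x: True, e: True, p: False, c: False}
  {x: True, c: True, e: True, p: False}
  {x: True, p: True, e: True, c: False}
  {x: True, c: True, p: True, e: True}
  {c: False, e: False, p: False, x: False}


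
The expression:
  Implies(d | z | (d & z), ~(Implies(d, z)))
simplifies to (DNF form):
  ~z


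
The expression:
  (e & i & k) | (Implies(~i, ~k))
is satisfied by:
  {i: True, k: False}
  {k: False, i: False}
  {k: True, i: True}


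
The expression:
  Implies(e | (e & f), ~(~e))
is always true.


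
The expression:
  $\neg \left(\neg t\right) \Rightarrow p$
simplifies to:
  $p \vee \neg t$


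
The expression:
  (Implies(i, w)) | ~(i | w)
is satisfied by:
  {w: True, i: False}
  {i: False, w: False}
  {i: True, w: True}


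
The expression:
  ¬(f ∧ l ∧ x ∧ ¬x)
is always true.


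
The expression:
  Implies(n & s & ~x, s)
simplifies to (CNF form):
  True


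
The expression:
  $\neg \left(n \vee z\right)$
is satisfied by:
  {n: False, z: False}


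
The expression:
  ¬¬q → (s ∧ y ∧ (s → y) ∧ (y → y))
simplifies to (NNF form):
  (s ∧ y) ∨ ¬q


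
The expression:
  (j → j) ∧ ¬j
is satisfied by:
  {j: False}


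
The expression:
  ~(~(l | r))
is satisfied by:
  {r: True, l: True}
  {r: True, l: False}
  {l: True, r: False}


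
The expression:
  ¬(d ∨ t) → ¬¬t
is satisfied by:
  {d: True, t: True}
  {d: True, t: False}
  {t: True, d: False}


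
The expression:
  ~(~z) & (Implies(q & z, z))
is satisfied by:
  {z: True}


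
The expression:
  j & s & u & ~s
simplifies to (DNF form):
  False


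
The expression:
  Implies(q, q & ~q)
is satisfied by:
  {q: False}


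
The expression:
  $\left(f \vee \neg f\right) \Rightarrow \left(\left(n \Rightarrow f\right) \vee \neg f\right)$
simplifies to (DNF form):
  $\text{True}$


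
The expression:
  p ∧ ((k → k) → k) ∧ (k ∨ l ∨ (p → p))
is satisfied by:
  {p: True, k: True}


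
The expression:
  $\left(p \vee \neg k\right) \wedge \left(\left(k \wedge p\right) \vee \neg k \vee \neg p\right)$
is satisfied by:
  {p: True, k: False}
  {k: False, p: False}
  {k: True, p: True}


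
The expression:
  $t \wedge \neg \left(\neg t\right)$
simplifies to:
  $t$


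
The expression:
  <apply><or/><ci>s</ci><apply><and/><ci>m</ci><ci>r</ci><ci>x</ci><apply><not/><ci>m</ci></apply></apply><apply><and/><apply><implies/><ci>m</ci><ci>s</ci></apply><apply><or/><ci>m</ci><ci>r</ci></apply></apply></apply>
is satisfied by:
  {s: True, r: True, m: False}
  {s: True, r: False, m: False}
  {m: True, s: True, r: True}
  {m: True, s: True, r: False}
  {r: True, m: False, s: False}


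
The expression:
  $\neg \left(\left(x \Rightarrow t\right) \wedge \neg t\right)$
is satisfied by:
  {x: True, t: True}
  {x: True, t: False}
  {t: True, x: False}


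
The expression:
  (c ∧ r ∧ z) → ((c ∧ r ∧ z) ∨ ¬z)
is always true.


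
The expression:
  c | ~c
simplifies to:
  True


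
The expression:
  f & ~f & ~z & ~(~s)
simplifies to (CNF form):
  False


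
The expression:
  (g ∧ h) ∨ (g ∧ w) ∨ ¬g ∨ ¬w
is always true.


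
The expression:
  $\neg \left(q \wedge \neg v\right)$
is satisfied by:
  {v: True, q: False}
  {q: False, v: False}
  {q: True, v: True}


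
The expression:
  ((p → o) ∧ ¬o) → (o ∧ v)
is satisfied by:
  {o: True, p: True}
  {o: True, p: False}
  {p: True, o: False}


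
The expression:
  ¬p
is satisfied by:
  {p: False}


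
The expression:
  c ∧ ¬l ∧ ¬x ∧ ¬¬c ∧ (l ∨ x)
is never true.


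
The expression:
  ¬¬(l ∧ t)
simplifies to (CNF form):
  l ∧ t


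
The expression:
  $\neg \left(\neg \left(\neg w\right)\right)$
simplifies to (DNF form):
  $\neg w$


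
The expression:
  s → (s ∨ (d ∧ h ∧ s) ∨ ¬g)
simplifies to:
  True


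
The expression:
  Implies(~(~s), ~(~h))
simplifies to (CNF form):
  h | ~s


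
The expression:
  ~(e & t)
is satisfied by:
  {e: False, t: False}
  {t: True, e: False}
  {e: True, t: False}


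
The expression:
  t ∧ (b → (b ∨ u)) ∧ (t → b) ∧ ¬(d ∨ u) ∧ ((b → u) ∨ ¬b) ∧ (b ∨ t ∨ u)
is never true.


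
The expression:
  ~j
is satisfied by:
  {j: False}


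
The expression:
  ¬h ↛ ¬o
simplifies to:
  o ∧ ¬h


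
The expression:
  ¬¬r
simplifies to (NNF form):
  r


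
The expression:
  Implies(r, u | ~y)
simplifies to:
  u | ~r | ~y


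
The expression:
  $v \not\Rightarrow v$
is never true.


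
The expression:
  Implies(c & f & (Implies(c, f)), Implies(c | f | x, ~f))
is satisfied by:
  {c: False, f: False}
  {f: True, c: False}
  {c: True, f: False}


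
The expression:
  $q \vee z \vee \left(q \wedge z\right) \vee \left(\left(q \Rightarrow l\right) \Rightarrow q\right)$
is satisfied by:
  {q: True, z: True}
  {q: True, z: False}
  {z: True, q: False}


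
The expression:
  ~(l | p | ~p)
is never true.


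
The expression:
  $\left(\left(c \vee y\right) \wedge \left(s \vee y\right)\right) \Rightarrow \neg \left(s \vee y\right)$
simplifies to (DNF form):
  $\left(\neg c \wedge \neg y\right) \vee \left(\neg s \wedge \neg y\right)$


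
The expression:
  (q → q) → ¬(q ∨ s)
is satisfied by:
  {q: False, s: False}


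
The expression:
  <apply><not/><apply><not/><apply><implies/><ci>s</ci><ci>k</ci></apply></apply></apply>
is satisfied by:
  {k: True, s: False}
  {s: False, k: False}
  {s: True, k: True}


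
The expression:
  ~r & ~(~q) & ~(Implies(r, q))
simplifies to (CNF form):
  False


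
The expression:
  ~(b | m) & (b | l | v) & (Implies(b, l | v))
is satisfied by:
  {v: True, l: True, b: False, m: False}
  {v: True, b: False, l: False, m: False}
  {l: True, v: False, b: False, m: False}


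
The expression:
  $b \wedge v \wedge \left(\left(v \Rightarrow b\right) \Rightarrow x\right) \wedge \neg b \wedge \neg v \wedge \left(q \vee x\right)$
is never true.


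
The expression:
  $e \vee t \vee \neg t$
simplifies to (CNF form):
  $\text{True}$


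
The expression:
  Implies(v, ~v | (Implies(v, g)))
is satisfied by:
  {g: True, v: False}
  {v: False, g: False}
  {v: True, g: True}


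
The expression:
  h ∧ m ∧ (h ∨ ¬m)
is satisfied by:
  {h: True, m: True}


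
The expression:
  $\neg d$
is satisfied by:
  {d: False}


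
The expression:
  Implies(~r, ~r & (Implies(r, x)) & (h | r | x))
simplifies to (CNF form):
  h | r | x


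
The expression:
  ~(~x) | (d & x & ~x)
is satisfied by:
  {x: True}


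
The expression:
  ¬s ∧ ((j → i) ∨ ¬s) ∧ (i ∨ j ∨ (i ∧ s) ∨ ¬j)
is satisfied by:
  {s: False}


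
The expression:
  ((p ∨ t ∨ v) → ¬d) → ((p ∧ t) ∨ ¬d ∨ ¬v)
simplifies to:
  True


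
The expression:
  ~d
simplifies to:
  ~d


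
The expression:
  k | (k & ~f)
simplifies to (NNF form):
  k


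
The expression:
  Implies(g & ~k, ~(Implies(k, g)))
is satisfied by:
  {k: True, g: False}
  {g: False, k: False}
  {g: True, k: True}


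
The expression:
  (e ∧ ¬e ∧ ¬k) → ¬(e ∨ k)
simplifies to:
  True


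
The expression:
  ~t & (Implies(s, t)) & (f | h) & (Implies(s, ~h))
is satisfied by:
  {h: True, f: True, t: False, s: False}
  {h: True, f: False, t: False, s: False}
  {f: True, s: False, h: False, t: False}


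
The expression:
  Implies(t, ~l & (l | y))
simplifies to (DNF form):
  ~t | (y & ~l)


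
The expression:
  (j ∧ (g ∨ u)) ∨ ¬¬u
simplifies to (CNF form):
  (g ∨ u) ∧ (j ∨ u)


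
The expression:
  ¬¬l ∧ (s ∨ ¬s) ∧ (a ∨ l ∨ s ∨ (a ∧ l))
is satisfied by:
  {l: True}


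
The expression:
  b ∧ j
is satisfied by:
  {j: True, b: True}


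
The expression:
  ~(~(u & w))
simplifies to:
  u & w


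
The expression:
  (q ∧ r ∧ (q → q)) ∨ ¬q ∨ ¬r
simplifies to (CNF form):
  True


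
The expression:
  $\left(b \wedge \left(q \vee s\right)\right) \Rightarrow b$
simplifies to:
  $\text{True}$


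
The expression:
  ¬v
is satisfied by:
  {v: False}


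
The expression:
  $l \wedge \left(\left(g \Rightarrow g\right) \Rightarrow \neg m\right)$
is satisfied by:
  {l: True, m: False}


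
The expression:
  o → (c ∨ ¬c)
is always true.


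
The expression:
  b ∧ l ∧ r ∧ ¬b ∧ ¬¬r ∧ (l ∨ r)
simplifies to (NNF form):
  False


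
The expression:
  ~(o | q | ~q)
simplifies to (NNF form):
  False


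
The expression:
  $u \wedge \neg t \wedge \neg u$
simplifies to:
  $\text{False}$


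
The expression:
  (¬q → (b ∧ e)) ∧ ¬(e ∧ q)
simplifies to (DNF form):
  (q ∧ ¬e) ∨ (q ∧ ¬q) ∨ (b ∧ e ∧ ¬e) ∨ (b ∧ e ∧ ¬q) ∨ (b ∧ q ∧ ¬e) ∨ (b ∧ q ∧ ¬q) ∨ (e ∧ q ∧ ¬e) ∨ (e ∧ q ∧ ¬q)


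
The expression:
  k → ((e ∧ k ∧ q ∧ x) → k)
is always true.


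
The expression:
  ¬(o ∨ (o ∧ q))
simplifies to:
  ¬o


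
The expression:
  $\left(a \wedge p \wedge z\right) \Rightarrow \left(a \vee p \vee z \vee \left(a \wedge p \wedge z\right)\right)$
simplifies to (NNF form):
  $\text{True}$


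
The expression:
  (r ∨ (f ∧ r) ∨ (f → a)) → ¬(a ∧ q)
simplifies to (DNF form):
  ¬a ∨ ¬q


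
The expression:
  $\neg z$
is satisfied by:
  {z: False}


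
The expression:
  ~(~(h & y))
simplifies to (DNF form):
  h & y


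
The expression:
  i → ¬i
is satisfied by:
  {i: False}


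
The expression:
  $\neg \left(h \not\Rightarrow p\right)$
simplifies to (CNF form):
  $p \vee \neg h$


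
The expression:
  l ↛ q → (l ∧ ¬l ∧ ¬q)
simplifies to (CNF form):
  q ∨ ¬l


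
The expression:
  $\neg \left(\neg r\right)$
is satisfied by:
  {r: True}


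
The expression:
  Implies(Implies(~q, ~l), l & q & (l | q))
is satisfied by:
  {l: True}


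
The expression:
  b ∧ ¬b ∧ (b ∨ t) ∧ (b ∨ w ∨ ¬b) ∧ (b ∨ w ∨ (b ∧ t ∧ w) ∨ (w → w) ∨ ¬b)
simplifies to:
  False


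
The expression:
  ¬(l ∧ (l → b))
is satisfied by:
  {l: False, b: False}
  {b: True, l: False}
  {l: True, b: False}


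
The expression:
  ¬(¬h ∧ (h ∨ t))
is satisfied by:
  {h: True, t: False}
  {t: False, h: False}
  {t: True, h: True}


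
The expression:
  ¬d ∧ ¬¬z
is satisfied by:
  {z: True, d: False}


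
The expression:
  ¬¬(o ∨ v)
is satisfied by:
  {o: True, v: True}
  {o: True, v: False}
  {v: True, o: False}


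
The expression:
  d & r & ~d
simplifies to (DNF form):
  False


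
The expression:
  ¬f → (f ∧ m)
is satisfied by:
  {f: True}


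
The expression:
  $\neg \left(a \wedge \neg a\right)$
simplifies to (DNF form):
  $\text{True}$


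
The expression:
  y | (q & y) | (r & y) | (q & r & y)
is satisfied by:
  {y: True}


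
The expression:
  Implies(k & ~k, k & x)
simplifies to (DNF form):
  True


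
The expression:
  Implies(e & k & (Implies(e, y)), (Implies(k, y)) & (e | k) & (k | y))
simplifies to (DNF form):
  True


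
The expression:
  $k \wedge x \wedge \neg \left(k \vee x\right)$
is never true.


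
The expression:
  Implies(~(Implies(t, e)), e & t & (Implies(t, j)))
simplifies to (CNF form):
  e | ~t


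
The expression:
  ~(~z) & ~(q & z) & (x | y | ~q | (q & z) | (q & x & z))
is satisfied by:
  {z: True, q: False}


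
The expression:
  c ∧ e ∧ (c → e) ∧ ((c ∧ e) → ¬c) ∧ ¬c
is never true.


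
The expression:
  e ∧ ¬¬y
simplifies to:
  e ∧ y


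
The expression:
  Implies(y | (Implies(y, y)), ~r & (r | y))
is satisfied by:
  {y: True, r: False}


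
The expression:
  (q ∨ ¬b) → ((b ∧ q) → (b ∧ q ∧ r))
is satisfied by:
  {r: True, q: False, b: False}
  {q: False, b: False, r: False}
  {r: True, b: True, q: False}
  {b: True, q: False, r: False}
  {r: True, q: True, b: False}
  {q: True, r: False, b: False}
  {r: True, b: True, q: True}


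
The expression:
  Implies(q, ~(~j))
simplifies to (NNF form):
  j | ~q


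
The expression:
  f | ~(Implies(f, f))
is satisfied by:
  {f: True}


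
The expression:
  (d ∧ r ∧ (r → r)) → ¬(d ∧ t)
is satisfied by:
  {t: False, d: False, r: False}
  {r: True, t: False, d: False}
  {d: True, t: False, r: False}
  {r: True, d: True, t: False}
  {t: True, r: False, d: False}
  {r: True, t: True, d: False}
  {d: True, t: True, r: False}


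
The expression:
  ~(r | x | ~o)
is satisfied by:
  {o: True, x: False, r: False}


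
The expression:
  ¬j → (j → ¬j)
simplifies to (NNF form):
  True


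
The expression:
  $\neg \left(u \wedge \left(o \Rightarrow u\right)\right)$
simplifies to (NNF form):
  $\neg u$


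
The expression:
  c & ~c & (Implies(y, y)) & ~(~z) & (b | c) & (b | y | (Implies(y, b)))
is never true.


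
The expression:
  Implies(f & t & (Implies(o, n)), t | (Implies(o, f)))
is always true.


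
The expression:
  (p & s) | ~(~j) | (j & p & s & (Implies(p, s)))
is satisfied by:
  {p: True, j: True, s: True}
  {p: True, j: True, s: False}
  {j: True, s: True, p: False}
  {j: True, s: False, p: False}
  {p: True, s: True, j: False}


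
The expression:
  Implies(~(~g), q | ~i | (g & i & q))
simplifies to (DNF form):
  q | ~g | ~i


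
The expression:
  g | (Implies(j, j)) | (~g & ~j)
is always true.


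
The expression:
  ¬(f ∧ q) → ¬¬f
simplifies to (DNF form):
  f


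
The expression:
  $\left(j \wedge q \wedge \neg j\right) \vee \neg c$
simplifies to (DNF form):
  $\neg c$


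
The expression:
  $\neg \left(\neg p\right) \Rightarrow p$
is always true.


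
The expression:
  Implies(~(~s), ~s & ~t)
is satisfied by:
  {s: False}


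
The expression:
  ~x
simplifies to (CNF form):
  ~x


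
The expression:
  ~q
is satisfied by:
  {q: False}


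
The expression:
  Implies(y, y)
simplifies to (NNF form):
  True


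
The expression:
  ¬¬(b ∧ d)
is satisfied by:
  {b: True, d: True}


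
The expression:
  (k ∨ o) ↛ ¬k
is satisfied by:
  {k: True}


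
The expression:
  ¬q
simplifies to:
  ¬q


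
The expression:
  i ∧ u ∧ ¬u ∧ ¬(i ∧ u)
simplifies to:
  False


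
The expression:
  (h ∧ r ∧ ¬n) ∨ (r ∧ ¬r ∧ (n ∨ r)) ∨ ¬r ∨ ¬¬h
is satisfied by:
  {h: True, r: False}
  {r: False, h: False}
  {r: True, h: True}


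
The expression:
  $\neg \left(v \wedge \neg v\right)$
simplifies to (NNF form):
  $\text{True}$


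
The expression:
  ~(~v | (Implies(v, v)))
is never true.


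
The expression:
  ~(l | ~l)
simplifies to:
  False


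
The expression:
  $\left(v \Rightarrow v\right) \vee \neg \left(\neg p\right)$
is always true.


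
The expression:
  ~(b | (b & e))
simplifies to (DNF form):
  ~b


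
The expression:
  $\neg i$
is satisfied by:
  {i: False}


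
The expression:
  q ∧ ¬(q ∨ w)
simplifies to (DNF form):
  False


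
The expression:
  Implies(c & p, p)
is always true.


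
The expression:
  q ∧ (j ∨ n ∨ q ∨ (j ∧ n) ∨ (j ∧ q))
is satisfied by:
  {q: True}


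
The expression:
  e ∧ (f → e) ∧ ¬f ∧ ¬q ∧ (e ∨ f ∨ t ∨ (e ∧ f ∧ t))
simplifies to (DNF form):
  e ∧ ¬f ∧ ¬q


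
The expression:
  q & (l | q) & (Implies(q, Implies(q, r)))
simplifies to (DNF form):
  q & r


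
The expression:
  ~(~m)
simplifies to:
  m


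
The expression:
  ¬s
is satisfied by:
  {s: False}


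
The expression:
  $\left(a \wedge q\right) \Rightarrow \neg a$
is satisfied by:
  {q: False, a: False}
  {a: True, q: False}
  {q: True, a: False}


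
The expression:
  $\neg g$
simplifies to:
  $\neg g$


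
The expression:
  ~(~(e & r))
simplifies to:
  e & r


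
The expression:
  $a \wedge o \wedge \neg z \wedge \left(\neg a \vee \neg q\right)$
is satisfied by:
  {a: True, o: True, q: False, z: False}


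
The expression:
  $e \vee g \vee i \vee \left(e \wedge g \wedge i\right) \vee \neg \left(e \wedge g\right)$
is always true.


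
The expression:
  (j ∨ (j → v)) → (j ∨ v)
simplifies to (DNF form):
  j ∨ v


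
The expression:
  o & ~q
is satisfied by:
  {o: True, q: False}


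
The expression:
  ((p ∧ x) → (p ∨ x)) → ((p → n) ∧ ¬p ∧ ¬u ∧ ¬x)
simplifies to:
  ¬p ∧ ¬u ∧ ¬x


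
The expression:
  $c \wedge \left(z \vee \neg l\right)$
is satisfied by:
  {c: True, z: True, l: False}
  {c: True, l: False, z: False}
  {c: True, z: True, l: True}


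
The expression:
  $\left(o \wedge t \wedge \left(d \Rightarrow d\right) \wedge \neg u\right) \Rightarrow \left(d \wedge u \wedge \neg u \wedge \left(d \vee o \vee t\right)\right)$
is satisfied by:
  {u: True, o: False, t: False}
  {o: False, t: False, u: False}
  {t: True, u: True, o: False}
  {t: True, o: False, u: False}
  {u: True, o: True, t: False}
  {o: True, u: False, t: False}
  {t: True, o: True, u: True}


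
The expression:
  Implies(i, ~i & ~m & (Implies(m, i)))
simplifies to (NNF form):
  ~i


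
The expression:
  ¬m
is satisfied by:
  {m: False}


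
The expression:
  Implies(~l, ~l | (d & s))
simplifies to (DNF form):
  True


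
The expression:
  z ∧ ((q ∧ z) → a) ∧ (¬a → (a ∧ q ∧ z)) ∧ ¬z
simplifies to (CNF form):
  False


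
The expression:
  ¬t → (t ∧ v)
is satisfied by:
  {t: True}


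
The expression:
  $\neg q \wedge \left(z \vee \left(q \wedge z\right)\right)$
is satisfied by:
  {z: True, q: False}


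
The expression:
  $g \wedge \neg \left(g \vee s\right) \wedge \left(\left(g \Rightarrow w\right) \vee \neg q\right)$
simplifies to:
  $\text{False}$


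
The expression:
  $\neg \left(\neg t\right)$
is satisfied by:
  {t: True}


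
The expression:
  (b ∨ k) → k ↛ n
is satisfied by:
  {b: False, k: False, n: False}
  {n: True, b: False, k: False}
  {k: True, b: False, n: False}
  {k: True, b: True, n: False}


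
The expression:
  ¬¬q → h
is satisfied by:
  {h: True, q: False}
  {q: False, h: False}
  {q: True, h: True}


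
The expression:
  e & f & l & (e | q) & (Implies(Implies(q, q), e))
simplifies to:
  e & f & l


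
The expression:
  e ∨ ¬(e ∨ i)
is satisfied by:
  {e: True, i: False}
  {i: False, e: False}
  {i: True, e: True}


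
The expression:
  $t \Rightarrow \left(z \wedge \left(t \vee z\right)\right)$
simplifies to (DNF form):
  $z \vee \neg t$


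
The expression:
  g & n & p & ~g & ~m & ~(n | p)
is never true.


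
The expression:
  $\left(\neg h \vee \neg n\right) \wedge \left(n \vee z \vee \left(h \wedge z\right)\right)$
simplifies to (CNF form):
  $\left(n \vee z\right) \wedge \left(n \vee \neg n\right) \wedge \left(z \vee \neg h\right) \wedge \left(\neg h \vee \neg n\right)$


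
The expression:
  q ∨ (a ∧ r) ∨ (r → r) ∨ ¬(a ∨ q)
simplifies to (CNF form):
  True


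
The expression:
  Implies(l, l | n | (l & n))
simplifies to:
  True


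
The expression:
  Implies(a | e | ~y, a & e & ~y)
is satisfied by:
  {a: True, e: True, y: False}
  {y: True, a: False, e: False}


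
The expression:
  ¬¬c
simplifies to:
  c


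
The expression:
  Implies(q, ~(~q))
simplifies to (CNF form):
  True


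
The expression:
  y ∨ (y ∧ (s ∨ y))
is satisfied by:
  {y: True}


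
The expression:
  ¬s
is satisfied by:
  {s: False}


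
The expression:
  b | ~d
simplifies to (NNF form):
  b | ~d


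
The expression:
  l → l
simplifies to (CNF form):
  True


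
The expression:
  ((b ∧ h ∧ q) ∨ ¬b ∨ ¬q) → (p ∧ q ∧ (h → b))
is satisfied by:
  {p: True, b: True, q: True, h: False}
  {p: True, q: True, b: False, h: False}
  {b: True, q: True, p: False, h: False}
  {p: True, h: True, b: True, q: True}


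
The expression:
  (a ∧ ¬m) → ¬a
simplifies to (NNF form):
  m ∨ ¬a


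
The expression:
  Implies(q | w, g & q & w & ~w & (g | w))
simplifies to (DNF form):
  ~q & ~w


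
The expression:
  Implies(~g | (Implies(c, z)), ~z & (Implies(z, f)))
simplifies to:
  ~z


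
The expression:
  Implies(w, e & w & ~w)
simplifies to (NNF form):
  ~w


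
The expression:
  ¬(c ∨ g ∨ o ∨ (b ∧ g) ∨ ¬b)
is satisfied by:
  {b: True, g: False, o: False, c: False}


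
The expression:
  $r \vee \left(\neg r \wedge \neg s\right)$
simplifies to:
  $r \vee \neg s$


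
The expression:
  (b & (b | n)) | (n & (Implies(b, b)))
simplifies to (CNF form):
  b | n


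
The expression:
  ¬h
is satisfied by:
  {h: False}


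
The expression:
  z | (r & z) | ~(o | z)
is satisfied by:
  {z: True, o: False}
  {o: False, z: False}
  {o: True, z: True}


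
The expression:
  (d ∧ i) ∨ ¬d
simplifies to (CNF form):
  i ∨ ¬d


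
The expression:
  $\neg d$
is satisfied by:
  {d: False}


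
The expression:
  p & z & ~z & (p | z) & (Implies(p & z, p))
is never true.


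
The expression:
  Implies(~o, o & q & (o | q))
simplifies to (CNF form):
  o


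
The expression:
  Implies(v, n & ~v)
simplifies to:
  ~v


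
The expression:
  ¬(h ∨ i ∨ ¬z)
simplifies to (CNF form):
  z ∧ ¬h ∧ ¬i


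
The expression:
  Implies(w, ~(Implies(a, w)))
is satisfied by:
  {w: False}


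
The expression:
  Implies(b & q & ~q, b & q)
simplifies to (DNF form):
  True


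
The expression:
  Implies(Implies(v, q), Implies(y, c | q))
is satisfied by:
  {c: True, q: True, v: True, y: False}
  {c: True, q: True, v: False, y: False}
  {c: True, v: True, q: False, y: False}
  {c: True, v: False, q: False, y: False}
  {q: True, v: True, c: False, y: False}
  {q: True, c: False, v: False, y: False}
  {q: False, v: True, c: False, y: False}
  {q: False, c: False, v: False, y: False}
  {c: True, y: True, q: True, v: True}
  {c: True, y: True, q: True, v: False}
  {c: True, y: True, v: True, q: False}
  {c: True, y: True, v: False, q: False}
  {y: True, q: True, v: True, c: False}
  {y: True, q: True, v: False, c: False}
  {y: True, v: True, q: False, c: False}


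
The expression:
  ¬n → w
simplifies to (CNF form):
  n ∨ w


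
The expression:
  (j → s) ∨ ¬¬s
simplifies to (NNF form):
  s ∨ ¬j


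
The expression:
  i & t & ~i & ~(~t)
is never true.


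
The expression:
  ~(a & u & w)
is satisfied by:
  {w: False, u: False, a: False}
  {a: True, w: False, u: False}
  {u: True, w: False, a: False}
  {a: True, u: True, w: False}
  {w: True, a: False, u: False}
  {a: True, w: True, u: False}
  {u: True, w: True, a: False}


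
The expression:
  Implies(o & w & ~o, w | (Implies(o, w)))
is always true.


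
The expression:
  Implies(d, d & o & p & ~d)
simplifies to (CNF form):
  ~d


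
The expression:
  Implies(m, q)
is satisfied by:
  {q: True, m: False}
  {m: False, q: False}
  {m: True, q: True}


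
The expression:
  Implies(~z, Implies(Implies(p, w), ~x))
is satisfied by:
  {z: True, p: True, w: False, x: False}
  {z: True, p: False, w: False, x: False}
  {z: True, w: True, p: True, x: False}
  {z: True, w: True, p: False, x: False}
  {p: True, z: False, w: False, x: False}
  {p: False, z: False, w: False, x: False}
  {w: True, p: True, z: False, x: False}
  {w: True, p: False, z: False, x: False}
  {x: True, z: True, p: True, w: False}
  {x: True, z: True, p: False, w: False}
  {x: True, z: True, w: True, p: True}
  {x: True, z: True, w: True, p: False}
  {x: True, p: True, w: False, z: False}


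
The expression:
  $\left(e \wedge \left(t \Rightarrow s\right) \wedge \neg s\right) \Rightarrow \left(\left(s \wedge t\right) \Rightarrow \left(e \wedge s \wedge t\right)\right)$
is always true.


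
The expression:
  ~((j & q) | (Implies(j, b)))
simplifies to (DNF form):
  j & ~b & ~q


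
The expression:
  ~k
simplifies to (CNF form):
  ~k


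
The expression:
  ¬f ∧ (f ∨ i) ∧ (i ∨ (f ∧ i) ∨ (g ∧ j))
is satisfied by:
  {i: True, f: False}


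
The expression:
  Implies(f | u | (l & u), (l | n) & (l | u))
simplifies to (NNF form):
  l | (n & u) | (~f & ~u)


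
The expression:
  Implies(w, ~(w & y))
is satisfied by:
  {w: False, y: False}
  {y: True, w: False}
  {w: True, y: False}


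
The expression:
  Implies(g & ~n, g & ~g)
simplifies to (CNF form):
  n | ~g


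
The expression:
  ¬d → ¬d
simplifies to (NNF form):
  True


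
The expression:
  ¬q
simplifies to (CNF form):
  ¬q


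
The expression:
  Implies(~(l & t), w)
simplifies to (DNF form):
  w | (l & t)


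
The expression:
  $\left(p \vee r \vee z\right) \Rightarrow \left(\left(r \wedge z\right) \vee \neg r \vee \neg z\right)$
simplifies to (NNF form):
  $\text{True}$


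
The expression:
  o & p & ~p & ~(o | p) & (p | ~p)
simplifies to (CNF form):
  False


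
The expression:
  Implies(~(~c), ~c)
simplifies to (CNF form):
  ~c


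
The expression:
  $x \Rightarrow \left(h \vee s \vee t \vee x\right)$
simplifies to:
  $\text{True}$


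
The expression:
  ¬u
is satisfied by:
  {u: False}


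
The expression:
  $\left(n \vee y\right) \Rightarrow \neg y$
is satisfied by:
  {y: False}


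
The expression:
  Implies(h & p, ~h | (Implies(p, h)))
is always true.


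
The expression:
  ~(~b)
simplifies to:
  b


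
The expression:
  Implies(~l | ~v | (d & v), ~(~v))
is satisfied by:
  {v: True}


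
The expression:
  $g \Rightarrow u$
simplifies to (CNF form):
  $u \vee \neg g$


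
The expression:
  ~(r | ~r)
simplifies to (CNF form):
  False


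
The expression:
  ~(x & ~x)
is always true.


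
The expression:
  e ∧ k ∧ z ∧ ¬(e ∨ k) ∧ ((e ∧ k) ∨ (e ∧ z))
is never true.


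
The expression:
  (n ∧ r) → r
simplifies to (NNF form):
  True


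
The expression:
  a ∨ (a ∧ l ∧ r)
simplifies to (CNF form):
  a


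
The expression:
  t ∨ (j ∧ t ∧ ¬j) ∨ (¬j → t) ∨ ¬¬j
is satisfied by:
  {t: True, j: True}
  {t: True, j: False}
  {j: True, t: False}


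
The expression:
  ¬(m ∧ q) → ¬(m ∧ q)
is always true.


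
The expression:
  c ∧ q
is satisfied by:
  {c: True, q: True}


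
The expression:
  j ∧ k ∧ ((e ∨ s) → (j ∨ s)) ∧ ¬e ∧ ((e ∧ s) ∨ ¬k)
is never true.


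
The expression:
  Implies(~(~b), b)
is always true.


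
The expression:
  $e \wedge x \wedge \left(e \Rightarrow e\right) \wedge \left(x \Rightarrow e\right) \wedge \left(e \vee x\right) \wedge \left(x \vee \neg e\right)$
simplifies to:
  $e \wedge x$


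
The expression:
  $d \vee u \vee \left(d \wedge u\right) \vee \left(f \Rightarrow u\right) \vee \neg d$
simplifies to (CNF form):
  $\text{True}$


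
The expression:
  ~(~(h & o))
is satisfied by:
  {h: True, o: True}


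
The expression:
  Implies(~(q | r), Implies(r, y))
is always true.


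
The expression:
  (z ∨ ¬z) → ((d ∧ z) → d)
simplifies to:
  True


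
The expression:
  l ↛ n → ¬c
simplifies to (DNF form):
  n ∨ ¬c ∨ ¬l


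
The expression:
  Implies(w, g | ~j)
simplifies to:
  g | ~j | ~w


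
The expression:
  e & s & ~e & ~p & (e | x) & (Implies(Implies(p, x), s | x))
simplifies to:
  False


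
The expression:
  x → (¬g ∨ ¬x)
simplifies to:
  ¬g ∨ ¬x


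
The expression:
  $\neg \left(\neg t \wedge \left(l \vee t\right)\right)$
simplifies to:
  $t \vee \neg l$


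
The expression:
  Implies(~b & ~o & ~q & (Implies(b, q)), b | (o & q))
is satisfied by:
  {b: True, q: True, o: True}
  {b: True, q: True, o: False}
  {b: True, o: True, q: False}
  {b: True, o: False, q: False}
  {q: True, o: True, b: False}
  {q: True, o: False, b: False}
  {o: True, q: False, b: False}


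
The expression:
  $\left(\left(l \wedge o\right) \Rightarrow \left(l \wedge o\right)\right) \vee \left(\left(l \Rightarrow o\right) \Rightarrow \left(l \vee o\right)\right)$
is always true.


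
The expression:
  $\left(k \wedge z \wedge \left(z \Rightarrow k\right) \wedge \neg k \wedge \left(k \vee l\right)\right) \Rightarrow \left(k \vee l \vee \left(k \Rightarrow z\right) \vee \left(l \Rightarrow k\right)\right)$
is always true.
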